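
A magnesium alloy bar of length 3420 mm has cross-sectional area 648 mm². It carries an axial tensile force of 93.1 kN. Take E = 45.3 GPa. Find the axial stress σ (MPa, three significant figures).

144 MPa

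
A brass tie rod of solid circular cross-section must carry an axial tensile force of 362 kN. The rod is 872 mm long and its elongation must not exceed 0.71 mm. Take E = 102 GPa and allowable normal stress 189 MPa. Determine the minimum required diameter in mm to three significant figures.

74.5 mm

Required area A ≥ P/σ_allow = 362000/189 = 1915 mm².
For a solid circular section, d ≥ √(4A/π) = 49.38 mm.
Elongation limit: A ≥ PL/(Eδ_allow) = 362000·872/(102000·0.71) = 4359 mm² ⇒ d ≥ 74.5 mm.
The elongation limit governs.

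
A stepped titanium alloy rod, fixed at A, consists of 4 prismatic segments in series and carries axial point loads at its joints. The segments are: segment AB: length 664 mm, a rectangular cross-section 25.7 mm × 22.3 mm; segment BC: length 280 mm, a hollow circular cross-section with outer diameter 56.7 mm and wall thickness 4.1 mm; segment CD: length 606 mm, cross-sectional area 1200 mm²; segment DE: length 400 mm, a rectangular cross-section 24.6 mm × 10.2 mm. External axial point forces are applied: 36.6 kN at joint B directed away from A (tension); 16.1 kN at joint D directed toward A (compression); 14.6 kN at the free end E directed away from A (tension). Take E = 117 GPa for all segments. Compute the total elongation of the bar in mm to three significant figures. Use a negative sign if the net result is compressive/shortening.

Internal axial forces (sectioning from the free end, tension +): N_DE = 14.6 kN, N_CD = -1.5 kN, N_BC = -1.5 kN, N_AB = 35.1 kN.
A_AB = 573.1 mm².
A_BC = 677.5 mm².
A_DE = 250.9 mm².
δ_AB = 35100·664/(573.1·117000) = 0.3476 mm
δ_BC = -1500·280/(677.5·117000) = -0.005298 mm
δ_CD = -1500·606/(1200·117000) = -0.006474 mm
δ_DE = 14600·400/(250.9·117000) = 0.1989 mm
δ = Σδ_i = 0.5347 mm.

0.535 mm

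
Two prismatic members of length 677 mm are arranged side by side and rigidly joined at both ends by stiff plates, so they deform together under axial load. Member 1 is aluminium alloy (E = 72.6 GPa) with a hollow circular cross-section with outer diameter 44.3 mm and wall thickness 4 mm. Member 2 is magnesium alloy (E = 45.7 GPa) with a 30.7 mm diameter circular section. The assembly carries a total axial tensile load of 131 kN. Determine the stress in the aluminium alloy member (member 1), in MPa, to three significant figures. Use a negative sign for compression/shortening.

135 MPa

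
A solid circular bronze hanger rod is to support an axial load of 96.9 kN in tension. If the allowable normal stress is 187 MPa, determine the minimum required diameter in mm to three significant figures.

Required area A ≥ P/σ_allow = 96900/187 = 518.2 mm².
For a solid circular section, d ≥ √(4A/π) = 25.69 mm.

25.7 mm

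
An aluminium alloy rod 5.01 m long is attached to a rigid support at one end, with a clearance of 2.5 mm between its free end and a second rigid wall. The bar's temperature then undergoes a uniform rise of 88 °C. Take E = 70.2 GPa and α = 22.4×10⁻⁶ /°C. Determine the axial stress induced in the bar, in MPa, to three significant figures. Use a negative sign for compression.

-103 MPa

Free thermal expansion αLΔT = 22.4e-6 · 5010 · 88 = 9.876 mm.
The walls engage after the gap closes; constrained expansion = 9.876 − 2.5 = 7.376 mm.
The walls impose strain ε = −(7.376)/5010 = -1.4722e-03; σ = Eε = 70200 · -1.4722e-03 = -103.3 MPa.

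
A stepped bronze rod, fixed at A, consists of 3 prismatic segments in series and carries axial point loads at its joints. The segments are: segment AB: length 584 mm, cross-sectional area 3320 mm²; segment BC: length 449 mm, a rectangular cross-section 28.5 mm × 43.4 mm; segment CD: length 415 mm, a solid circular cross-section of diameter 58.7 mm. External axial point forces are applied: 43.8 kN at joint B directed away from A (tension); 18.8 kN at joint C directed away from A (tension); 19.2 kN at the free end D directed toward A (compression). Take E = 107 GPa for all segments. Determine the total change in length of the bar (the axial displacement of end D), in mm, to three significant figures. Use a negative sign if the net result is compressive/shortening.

Internal axial forces (sectioning from the free end, tension +): N_CD = -19.2 kN, N_BC = -0.4 kN, N_AB = 43.4 kN.
A_BC = 1237 mm².
A_CD = 2706 mm².
δ_AB = 43400·584/(3320·107000) = 0.07135 mm
δ_BC = -400·449/(1237·107000) = -0.001357 mm
δ_CD = -19200·415/(2706·107000) = -0.02752 mm
δ = Σδ_i = 0.04247 mm.

0.0425 mm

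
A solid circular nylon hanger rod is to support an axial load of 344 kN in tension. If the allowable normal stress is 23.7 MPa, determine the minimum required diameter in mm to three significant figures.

136 mm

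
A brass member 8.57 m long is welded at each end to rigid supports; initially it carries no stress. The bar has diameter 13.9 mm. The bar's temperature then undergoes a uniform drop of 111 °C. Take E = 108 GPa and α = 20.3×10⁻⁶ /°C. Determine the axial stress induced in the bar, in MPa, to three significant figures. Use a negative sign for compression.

243 MPa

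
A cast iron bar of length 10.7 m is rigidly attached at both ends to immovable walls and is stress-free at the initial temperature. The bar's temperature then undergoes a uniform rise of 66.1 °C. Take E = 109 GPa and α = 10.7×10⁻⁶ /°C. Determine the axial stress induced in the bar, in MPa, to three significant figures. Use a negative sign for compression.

-77.1 MPa

Free thermal expansion αLΔT = 10.7e-6 · 10700 · 66.1 = 7.568 mm.
The walls impose strain ε = −(7.568)/10700 = -7.0727e-04; σ = Eε = 109000 · -7.0727e-04 = -77.09 MPa.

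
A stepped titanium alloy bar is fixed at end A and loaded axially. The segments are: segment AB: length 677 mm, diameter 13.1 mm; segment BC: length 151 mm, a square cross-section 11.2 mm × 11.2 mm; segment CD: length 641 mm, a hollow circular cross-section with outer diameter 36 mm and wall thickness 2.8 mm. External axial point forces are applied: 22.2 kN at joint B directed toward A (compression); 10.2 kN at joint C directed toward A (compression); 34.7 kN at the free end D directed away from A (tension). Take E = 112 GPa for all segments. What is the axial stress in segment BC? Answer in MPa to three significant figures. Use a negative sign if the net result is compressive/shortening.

Internal axial forces (sectioning from the free end, tension +): N_CD = 34.7 kN, N_BC = 24.5 kN, N_AB = 2.3 kN.
A_BC = 125.4 mm².
σ_BC = N_BC/A_BC = 24500/125.4 = 195.3 MPa.

195 MPa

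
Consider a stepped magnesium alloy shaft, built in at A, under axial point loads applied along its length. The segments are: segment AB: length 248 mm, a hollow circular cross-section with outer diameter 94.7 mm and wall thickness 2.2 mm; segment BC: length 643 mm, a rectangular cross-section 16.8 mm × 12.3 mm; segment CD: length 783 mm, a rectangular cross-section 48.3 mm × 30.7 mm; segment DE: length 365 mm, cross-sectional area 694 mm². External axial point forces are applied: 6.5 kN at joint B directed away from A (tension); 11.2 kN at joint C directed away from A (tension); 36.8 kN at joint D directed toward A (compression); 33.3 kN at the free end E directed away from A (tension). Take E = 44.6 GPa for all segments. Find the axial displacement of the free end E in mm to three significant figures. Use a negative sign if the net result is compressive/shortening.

Internal axial forces (sectioning from the free end, tension +): N_DE = 33.3 kN, N_CD = -3.5 kN, N_BC = 7.7 kN, N_AB = 14.2 kN.
A_AB = 639.3 mm².
A_BC = 206.6 mm².
A_CD = 1483 mm².
δ_AB = 14200·248/(639.3·44600) = 0.1235 mm
δ_BC = 7700·643/(206.6·44600) = 0.5372 mm
δ_CD = -3500·783/(1483·44600) = -0.04144 mm
δ_DE = 33300·365/(694·44600) = 0.3927 mm
δ = Σδ_i = 1.012 mm.

1.01 mm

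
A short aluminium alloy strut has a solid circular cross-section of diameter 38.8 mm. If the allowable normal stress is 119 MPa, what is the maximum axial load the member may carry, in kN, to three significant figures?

A = 1182 mm².
P_max = σ_allow · A = 119 · 1182 = 140700 N = 140.7 kN.

141 kN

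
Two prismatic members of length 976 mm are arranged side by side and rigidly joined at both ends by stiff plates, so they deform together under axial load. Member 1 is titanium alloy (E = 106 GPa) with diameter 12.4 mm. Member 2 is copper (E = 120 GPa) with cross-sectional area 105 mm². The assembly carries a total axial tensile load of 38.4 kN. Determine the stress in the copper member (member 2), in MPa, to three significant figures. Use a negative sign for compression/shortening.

181 MPa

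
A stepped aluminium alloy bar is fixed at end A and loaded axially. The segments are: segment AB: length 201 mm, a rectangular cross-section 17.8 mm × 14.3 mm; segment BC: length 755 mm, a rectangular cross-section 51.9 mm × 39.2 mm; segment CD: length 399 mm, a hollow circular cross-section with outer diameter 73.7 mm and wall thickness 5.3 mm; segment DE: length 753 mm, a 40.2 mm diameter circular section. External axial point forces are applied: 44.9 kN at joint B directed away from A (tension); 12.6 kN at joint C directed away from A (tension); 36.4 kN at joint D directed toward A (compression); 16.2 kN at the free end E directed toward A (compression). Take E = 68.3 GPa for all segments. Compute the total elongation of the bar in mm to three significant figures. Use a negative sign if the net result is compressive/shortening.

-0.571 mm

Internal axial forces (sectioning from the free end, tension +): N_DE = -16.2 kN, N_CD = -52.6 kN, N_BC = -40 kN, N_AB = 4.9 kN.
A_AB = 254.5 mm².
A_BC = 2034 mm².
A_CD = 1139 mm².
A_DE = 1269 mm².
δ_AB = 4900·201/(254.5·68300) = 0.05665 mm
δ_BC = -40000·755/(2034·68300) = -0.2173 mm
δ_CD = -52600·399/(1139·68300) = -0.2698 mm
δ_DE = -16200·753/(1269·68300) = -0.1407 mm
δ = Σδ_i = -0.5712 mm.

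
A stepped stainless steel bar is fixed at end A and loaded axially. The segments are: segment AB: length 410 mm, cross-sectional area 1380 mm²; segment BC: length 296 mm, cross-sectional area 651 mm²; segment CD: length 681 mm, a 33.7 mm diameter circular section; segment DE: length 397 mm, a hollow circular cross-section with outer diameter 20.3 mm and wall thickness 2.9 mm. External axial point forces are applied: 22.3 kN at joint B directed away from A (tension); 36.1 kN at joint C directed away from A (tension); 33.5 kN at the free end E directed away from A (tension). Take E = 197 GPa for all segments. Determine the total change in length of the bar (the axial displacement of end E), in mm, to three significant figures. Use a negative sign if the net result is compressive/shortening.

Internal axial forces (sectioning from the free end, tension +): N_DE = 33.5 kN, N_CD = 33.5 kN, N_BC = 69.6 kN, N_AB = 91.9 kN.
A_CD = 892 mm².
A_DE = 158.5 mm².
δ_AB = 91900·410/(1380·197000) = 0.1386 mm
δ_BC = 69600·296/(651·197000) = 0.1606 mm
δ_CD = 33500·681/(892·197000) = 0.1298 mm
δ_DE = 33500·397/(158.5·197000) = 0.4259 mm
δ = Σδ_i = 0.8549 mm.

0.855 mm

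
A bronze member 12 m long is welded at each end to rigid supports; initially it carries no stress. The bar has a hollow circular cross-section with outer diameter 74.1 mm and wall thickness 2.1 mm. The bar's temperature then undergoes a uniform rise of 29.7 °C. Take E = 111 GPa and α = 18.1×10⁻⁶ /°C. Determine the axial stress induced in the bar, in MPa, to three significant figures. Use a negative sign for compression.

-59.7 MPa

Free thermal expansion αLΔT = 18.1e-6 · 12000 · 29.7 = 6.451 mm.
The walls impose strain ε = −(6.451)/12000 = -5.3757e-04; σ = Eε = 111000 · -5.3757e-04 = -59.67 MPa.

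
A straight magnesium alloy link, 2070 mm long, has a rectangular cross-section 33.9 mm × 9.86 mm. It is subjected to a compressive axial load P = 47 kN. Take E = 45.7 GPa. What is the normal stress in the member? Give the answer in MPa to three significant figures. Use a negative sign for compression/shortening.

-141 MPa

A = 334.3 mm².
σ = N/A = -47000/334.3 = -140.6 MPa.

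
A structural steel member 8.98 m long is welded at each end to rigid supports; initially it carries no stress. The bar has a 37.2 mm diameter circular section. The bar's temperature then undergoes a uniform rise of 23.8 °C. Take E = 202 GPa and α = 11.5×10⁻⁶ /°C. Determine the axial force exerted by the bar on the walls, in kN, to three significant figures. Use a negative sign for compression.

-60.1 kN

Free thermal expansion αLΔT = 11.5e-6 · 8980 · 23.8 = 2.458 mm.
The walls impose strain ε = −(2.458)/8980 = -2.7370e-04; σ = Eε = 202000 · -2.7370e-04 = -55.29 MPa.
Wall reaction R = σ·A = -55.29·1087 = -60090 N = -60.09 kN.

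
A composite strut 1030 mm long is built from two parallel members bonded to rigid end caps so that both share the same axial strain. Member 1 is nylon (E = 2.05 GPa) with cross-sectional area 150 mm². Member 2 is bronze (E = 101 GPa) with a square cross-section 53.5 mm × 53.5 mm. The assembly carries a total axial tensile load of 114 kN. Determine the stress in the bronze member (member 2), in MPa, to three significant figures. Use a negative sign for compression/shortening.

39.8 MPa

A_2 = 2862 mm².
Equal strain + equilibrium ⇒ each member carries load in proportion to AE: A₁E₁ = 307500 N, A₂E₂ = 289100000 N, ΣAE = 289400000 N.
σ₂ = P·E₂/ΣAE = 114000·101000/289400000 = 39.79 MPa.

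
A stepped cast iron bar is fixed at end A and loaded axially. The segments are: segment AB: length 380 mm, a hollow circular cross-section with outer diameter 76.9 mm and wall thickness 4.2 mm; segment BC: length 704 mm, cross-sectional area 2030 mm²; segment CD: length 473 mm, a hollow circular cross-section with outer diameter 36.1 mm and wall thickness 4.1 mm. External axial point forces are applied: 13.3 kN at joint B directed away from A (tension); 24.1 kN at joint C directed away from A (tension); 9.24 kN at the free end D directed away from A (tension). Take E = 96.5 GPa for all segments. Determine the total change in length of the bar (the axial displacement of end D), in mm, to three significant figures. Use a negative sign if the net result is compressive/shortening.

0.421 mm

Internal axial forces (sectioning from the free end, tension +): N_CD = 9.24 kN, N_BC = 33.34 kN, N_AB = 46.64 kN.
A_AB = 959.3 mm².
A_CD = 412.2 mm².
δ_AB = 46640·380/(959.3·96500) = 0.1915 mm
δ_BC = 33340·704/(2030·96500) = 0.1198 mm
δ_CD = 9240·473/(412.2·96500) = 0.1099 mm
δ = Σδ_i = 0.4212 mm.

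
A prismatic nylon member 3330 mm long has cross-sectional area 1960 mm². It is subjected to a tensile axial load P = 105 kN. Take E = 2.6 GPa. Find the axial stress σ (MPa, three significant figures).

53.6 MPa

σ = N/A = 105000/1960 = 53.57 MPa.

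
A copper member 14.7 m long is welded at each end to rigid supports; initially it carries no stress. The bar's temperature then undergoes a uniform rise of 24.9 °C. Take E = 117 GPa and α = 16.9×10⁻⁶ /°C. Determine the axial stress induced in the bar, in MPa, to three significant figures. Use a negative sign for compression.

-49.2 MPa

Free thermal expansion αLΔT = 16.9e-6 · 14700 · 24.9 = 6.186 mm.
The walls impose strain ε = −(6.186)/14700 = -4.2081e-04; σ = Eε = 117000 · -4.2081e-04 = -49.23 MPa.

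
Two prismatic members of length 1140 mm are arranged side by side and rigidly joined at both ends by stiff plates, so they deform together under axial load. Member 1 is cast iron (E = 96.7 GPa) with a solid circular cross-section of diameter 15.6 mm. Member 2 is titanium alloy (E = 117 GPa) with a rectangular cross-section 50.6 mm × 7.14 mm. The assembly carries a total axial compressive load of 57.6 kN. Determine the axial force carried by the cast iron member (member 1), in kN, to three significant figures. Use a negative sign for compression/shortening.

A_1 = 191.1 mm².
A_2 = 361.3 mm².
Equal strain + equilibrium ⇒ each member carries load in proportion to AE: A₁E₁ = 18480000 N, A₂E₂ = 42270000 N, ΣAE = 60750000 N.
F₁ = P·A₁E₁/ΣAE = -57600·18480000/60750000 = -17520 N.

-17.5 kN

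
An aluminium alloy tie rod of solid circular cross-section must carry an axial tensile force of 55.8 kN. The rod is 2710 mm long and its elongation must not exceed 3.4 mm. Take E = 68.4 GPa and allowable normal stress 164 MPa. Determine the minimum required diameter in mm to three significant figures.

28.8 mm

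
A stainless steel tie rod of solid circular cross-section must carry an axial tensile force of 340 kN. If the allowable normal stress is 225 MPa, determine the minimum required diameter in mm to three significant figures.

Required area A ≥ P/σ_allow = 340000/225 = 1511 mm².
For a solid circular section, d ≥ √(4A/π) = 43.86 mm.

43.9 mm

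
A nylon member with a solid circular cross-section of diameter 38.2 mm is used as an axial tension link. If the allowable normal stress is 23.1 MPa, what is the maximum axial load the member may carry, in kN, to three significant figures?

26.5 kN

A = 1146 mm².
P_max = σ_allow · A = 23.1 · 1146 = 26470 N = 26.47 kN.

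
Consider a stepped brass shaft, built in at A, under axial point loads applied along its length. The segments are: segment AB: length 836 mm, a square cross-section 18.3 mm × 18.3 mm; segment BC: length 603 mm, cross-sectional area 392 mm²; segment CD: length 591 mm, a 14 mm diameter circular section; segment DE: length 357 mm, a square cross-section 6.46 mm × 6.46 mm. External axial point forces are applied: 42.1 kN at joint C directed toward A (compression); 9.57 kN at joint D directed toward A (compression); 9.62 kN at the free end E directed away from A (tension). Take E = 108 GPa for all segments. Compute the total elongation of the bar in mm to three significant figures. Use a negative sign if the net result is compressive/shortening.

-0.807 mm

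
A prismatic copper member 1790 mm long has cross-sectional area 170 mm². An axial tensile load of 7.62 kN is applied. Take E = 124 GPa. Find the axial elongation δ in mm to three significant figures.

δ_mech = NL/(AE) = 7620·1790/(170·124000) = 0.647 mm.

0.647 mm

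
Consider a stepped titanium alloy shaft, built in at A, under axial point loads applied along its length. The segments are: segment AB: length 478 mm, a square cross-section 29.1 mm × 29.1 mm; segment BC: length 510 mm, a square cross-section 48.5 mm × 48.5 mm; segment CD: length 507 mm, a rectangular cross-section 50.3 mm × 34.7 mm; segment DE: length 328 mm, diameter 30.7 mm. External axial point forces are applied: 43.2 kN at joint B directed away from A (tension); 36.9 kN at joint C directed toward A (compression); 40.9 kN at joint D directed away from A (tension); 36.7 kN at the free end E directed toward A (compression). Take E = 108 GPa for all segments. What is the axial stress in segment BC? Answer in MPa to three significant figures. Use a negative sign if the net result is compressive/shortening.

-13.9 MPa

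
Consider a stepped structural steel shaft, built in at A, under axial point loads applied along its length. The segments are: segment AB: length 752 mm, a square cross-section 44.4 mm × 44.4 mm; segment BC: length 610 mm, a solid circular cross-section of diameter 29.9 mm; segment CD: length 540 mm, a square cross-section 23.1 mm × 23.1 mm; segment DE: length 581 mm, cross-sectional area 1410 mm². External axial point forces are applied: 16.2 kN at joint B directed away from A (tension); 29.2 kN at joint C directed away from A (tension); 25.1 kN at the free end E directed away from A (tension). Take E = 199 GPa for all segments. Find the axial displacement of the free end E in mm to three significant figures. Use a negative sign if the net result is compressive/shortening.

0.552 mm

Internal axial forces (sectioning from the free end, tension +): N_DE = 25.1 kN, N_CD = 25.1 kN, N_BC = 54.3 kN, N_AB = 70.5 kN.
A_AB = 1971 mm².
A_BC = 702.2 mm².
A_CD = 533.6 mm².
δ_AB = 70500·752/(1971·199000) = 0.1351 mm
δ_BC = 54300·610/(702.2·199000) = 0.2371 mm
δ_CD = 25100·540/(533.6·199000) = 0.1276 mm
δ_DE = 25100·581/(1410·199000) = 0.05197 mm
δ = Σδ_i = 0.5518 mm.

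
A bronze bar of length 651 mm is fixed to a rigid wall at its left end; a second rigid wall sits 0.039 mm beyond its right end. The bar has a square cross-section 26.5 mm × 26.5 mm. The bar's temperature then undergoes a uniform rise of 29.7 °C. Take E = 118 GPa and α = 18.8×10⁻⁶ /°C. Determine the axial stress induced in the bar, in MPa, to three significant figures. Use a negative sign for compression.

Free thermal expansion αLΔT = 18.8e-6 · 651 · 29.7 = 0.3635 mm.
The walls engage after the gap closes; constrained expansion = 0.3635 − 0.039 = 0.3245 mm.
The walls impose strain ε = −(0.3245)/651 = -4.9845e-04; σ = Eε = 118000 · -4.9845e-04 = -58.82 MPa.

-58.8 MPa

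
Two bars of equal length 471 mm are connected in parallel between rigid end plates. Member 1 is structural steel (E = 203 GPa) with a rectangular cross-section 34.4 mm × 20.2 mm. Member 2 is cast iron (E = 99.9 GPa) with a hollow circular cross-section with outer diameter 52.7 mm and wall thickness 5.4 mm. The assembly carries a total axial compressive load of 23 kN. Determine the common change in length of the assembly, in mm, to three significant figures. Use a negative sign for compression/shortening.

-0.0490 mm

A_1 = 694.9 mm².
A_2 = 802.4 mm².
Equal strain + equilibrium ⇒ each member carries load in proportion to AE: A₁E₁ = 141100000 N, A₂E₂ = 80160000 N, ΣAE = 221200000 N.
δ = PL/ΣAE = -23000·471/221200000 = -0.04897 mm.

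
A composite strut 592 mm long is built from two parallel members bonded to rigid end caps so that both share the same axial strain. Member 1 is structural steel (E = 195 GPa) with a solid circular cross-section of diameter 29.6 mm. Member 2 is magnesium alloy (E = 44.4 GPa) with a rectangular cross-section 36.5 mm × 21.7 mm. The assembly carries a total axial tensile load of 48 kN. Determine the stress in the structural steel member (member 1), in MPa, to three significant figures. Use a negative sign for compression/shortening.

A_1 = 688.1 mm².
A_2 = 792 mm².
Equal strain + equilibrium ⇒ each member carries load in proportion to AE: A₁E₁ = 134200000 N, A₂E₂ = 35170000 N, ΣAE = 169400000 N.
σ₁ = P·E₁/ΣAE = 48000·195000/169400000 = 55.27 MPa.

55.3 MPa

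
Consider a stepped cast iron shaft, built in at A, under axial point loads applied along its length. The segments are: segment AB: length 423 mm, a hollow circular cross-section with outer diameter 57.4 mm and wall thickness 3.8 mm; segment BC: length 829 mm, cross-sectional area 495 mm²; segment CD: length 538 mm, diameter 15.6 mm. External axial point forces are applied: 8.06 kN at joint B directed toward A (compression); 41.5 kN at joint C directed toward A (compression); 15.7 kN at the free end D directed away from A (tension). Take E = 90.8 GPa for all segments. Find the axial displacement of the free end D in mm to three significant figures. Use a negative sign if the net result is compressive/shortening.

Internal axial forces (sectioning from the free end, tension +): N_CD = 15.7 kN, N_BC = -25.8 kN, N_AB = -33.86 kN.
A_AB = 639.9 mm².
A_CD = 191.1 mm².
δ_AB = -33860·423/(639.9·90800) = -0.2465 mm
δ_BC = -25800·829/(495·90800) = -0.4759 mm
δ_CD = 15700·538/(191.1·90800) = 0.4867 mm
δ = Σδ_i = -0.2357 mm.

-0.236 mm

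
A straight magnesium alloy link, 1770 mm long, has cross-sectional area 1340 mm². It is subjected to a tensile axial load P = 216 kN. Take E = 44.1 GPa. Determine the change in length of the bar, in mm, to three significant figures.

6.47 mm

δ_mech = NL/(AE) = 216000·1770/(1340·44100) = 6.47 mm.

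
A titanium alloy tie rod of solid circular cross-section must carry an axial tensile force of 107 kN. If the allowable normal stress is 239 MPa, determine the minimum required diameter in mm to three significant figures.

23.9 mm

Required area A ≥ P/σ_allow = 107000/239 = 447.7 mm².
For a solid circular section, d ≥ √(4A/π) = 23.88 mm.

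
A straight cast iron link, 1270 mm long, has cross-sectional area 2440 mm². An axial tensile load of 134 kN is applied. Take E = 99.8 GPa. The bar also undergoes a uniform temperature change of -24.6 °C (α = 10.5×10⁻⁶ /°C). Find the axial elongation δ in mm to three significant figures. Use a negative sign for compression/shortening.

0.371 mm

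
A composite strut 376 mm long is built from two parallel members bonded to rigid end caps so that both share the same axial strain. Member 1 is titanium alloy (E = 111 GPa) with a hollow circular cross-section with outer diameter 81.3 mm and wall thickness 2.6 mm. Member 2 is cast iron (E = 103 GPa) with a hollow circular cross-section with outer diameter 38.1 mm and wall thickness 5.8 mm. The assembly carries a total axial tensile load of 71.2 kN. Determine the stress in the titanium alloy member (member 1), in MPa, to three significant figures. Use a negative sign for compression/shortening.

A_1 = 642.8 mm².
A_2 = 588.5 mm².
Equal strain + equilibrium ⇒ each member carries load in proportion to AE: A₁E₁ = 71350000 N, A₂E₂ = 60620000 N, ΣAE = 132000000 N.
σ₁ = P·E₁/ΣAE = 71200·111000/132000000 = 59.88 MPa.

59.9 MPa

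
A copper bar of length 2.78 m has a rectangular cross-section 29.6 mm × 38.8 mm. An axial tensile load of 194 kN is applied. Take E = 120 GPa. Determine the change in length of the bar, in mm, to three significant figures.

A = 1148 mm².
δ_mech = NL/(AE) = 194000·2780/(1148·120000) = 3.913 mm.

3.91 mm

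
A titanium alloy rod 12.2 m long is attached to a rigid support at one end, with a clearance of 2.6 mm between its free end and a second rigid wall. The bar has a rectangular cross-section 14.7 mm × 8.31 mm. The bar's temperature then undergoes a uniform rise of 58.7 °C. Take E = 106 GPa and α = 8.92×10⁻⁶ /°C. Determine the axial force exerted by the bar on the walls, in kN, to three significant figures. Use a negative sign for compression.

-4.02 kN

Free thermal expansion αLΔT = 8.92e-6 · 12200 · 58.7 = 6.388 mm.
The walls engage after the gap closes; constrained expansion = 6.388 − 2.6 = 3.788 mm.
The walls impose strain ε = −(3.788)/12200 = -3.1049e-04; σ = Eε = 106000 · -3.1049e-04 = -32.91 MPa.
Wall reaction R = σ·A = -32.91·122.2 = -4020 N = -4.02 kN.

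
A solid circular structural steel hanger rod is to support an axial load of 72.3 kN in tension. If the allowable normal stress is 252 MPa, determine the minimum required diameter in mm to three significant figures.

Required area A ≥ P/σ_allow = 72300/252 = 286.9 mm².
For a solid circular section, d ≥ √(4A/π) = 19.11 mm.

19.1 mm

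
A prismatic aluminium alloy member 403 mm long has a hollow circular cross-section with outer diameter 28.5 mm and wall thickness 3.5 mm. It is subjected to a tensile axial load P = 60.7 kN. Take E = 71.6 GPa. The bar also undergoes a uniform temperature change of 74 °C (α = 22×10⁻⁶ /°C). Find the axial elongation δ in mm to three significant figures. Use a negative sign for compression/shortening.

1.90 mm

A = 274.9 mm².
δ_mech = NL/(AE) = 60700·403/(274.9·71600) = 1.243 mm.
δ_thermal = αLΔT = 22e-6·403·74 = 0.6561 mm.
δ = δ_mech + δ_thermal = 1.899 mm.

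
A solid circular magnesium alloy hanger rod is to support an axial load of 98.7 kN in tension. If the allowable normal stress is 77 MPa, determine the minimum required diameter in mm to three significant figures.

40.4 mm

Required area A ≥ P/σ_allow = 98700/77 = 1282 mm².
For a solid circular section, d ≥ √(4A/π) = 40.4 mm.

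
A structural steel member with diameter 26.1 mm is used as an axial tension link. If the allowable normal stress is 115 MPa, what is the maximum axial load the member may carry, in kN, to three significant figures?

A = 535 mm².
P_max = σ_allow · A = 115 · 535 = 61530 N = 61.53 kN.

61.5 kN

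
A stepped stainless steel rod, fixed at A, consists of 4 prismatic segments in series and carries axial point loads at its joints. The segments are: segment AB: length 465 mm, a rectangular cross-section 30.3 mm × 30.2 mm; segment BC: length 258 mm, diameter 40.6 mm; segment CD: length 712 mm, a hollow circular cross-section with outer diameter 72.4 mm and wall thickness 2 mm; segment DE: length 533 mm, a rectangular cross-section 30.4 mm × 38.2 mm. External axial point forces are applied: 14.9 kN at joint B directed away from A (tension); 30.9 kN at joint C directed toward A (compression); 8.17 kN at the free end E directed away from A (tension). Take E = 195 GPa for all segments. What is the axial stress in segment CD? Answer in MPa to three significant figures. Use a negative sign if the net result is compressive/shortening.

18.5 MPa

Internal axial forces (sectioning from the free end, tension +): N_DE = 8.17 kN, N_CD = 8.17 kN, N_BC = -22.73 kN, N_AB = -7.83 kN.
A_CD = 442.3 mm².
σ_CD = N_CD/A_CD = 8170/442.3 = 18.47 MPa.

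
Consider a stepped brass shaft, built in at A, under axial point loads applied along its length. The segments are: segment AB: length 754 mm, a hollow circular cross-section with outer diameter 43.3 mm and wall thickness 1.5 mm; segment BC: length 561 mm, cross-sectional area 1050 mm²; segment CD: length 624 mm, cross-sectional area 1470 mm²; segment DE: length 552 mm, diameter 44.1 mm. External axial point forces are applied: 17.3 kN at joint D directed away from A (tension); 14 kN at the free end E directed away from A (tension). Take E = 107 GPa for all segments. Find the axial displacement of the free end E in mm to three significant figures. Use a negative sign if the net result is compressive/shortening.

1.45 mm

Internal axial forces (sectioning from the free end, tension +): N_DE = 14 kN, N_CD = 31.3 kN, N_BC = 31.3 kN, N_AB = 31.3 kN.
A_AB = 197 mm².
A_DE = 1527 mm².
δ_AB = 31300·754/(197·107000) = 1.12 mm
δ_BC = 31300·561/(1050·107000) = 0.1563 mm
δ_CD = 31300·624/(1470·107000) = 0.1242 mm
δ_DE = 14000·552/(1527·107000) = 0.04728 mm
δ = Σδ_i = 1.447 mm.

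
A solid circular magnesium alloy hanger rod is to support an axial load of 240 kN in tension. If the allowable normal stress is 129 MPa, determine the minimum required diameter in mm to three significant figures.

Required area A ≥ P/σ_allow = 240000/129 = 1860 mm².
For a solid circular section, d ≥ √(4A/π) = 48.67 mm.

48.7 mm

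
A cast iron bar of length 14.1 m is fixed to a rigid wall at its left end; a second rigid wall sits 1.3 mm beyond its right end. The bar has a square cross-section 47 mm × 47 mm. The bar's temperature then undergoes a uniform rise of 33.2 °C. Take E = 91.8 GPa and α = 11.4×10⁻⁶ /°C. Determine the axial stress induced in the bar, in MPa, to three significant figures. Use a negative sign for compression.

Free thermal expansion αLΔT = 11.4e-6 · 14100 · 33.2 = 5.337 mm.
The walls engage after the gap closes; constrained expansion = 5.337 − 1.3 = 4.037 mm.
The walls impose strain ε = −(4.037)/14100 = -2.8628e-04; σ = Eε = 91800 · -2.8628e-04 = -26.28 MPa.

-26.3 MPa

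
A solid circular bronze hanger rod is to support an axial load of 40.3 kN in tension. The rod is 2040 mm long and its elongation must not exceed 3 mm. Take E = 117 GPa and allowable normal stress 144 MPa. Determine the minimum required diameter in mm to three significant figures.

Required area A ≥ P/σ_allow = 40300/144 = 279.9 mm².
For a solid circular section, d ≥ √(4A/π) = 18.88 mm.
Elongation limit: A ≥ PL/(Eδ_allow) = 40300·2040/(117000·3) = 234.2 mm² ⇒ d ≥ 17.27 mm.
The stress limit governs.

18.9 mm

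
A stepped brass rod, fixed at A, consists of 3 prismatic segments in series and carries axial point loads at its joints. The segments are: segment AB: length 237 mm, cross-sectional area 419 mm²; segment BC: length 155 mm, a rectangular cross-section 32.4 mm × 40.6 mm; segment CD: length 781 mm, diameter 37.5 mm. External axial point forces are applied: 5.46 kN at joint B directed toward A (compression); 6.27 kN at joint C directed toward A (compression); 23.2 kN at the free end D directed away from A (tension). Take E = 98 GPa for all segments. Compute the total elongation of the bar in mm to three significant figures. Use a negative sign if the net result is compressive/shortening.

Internal axial forces (sectioning from the free end, tension +): N_CD = 23.2 kN, N_BC = 16.93 kN, N_AB = 11.47 kN.
A_BC = 1315 mm².
A_CD = 1104 mm².
δ_AB = 11470·237/(419·98000) = 0.0662 mm
δ_BC = 16930·155/(1315·98000) = 0.02036 mm
δ_CD = 23200·781/(1104·98000) = 0.1674 mm
δ = Σδ_i = 0.254 mm.

0.254 mm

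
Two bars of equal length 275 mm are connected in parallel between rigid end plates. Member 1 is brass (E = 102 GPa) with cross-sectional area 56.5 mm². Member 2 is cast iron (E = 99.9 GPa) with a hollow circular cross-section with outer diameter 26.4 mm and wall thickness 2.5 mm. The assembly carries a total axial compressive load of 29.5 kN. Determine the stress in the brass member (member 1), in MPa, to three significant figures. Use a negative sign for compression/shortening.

A_2 = 187.7 mm².
Equal strain + equilibrium ⇒ each member carries load in proportion to AE: A₁E₁ = 5763000 N, A₂E₂ = 18750000 N, ΣAE = 24520000 N.
σ₁ = P·E₁/ΣAE = -29500·102000/24520000 = -122.7 MPa.

-123 MPa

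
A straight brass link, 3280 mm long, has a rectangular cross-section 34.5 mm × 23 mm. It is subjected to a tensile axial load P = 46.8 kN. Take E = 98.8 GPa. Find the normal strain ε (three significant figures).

5.97e-04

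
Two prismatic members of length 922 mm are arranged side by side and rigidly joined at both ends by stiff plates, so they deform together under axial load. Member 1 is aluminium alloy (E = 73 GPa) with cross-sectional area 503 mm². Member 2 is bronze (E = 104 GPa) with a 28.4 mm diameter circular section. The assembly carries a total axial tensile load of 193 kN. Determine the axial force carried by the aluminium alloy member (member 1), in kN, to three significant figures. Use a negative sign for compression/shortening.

A_2 = 633.5 mm².
Equal strain + equilibrium ⇒ each member carries load in proportion to AE: A₁E₁ = 36720000 N, A₂E₂ = 65880000 N, ΣAE = 102600000 N.
F₁ = P·A₁E₁/ΣAE = 193000·36720000/102600000 = 69070 N.

69.1 kN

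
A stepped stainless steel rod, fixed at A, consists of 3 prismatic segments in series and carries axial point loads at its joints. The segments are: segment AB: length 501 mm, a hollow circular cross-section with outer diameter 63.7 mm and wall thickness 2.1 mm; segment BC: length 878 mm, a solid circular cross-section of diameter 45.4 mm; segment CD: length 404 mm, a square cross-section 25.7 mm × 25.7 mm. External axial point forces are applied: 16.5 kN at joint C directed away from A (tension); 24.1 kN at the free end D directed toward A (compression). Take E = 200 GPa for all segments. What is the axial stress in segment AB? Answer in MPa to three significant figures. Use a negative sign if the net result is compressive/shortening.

-18.7 MPa

Internal axial forces (sectioning from the free end, tension +): N_CD = -24.1 kN, N_BC = -7.6 kN, N_AB = -7.6 kN.
A_AB = 406.4 mm².
σ_AB = N_AB/A_AB = -7600/406.4 = -18.7 MPa.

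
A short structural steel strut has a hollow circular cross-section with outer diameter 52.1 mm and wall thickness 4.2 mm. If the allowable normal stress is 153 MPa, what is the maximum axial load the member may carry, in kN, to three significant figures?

96.7 kN

A = 632 mm².
P_max = σ_allow · A = 153 · 632 = 96700 N = 96.7 kN.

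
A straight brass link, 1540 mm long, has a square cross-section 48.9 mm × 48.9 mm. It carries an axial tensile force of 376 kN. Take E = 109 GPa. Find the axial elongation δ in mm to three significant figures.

2.22 mm

A = 2391 mm².
δ_mech = NL/(AE) = 376000·1540/(2391·109000) = 2.222 mm.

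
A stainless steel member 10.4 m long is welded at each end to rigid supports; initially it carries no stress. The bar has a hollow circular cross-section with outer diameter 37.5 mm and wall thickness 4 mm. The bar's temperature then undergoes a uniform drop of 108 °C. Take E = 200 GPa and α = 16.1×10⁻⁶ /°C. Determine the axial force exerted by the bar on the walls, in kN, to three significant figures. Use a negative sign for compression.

Free thermal expansion αLΔT = 16.1e-6 · 10400 · -108 = -18.08 mm.
The walls impose strain ε = −(-18.08)/10400 = 1.7388e-03; σ = Eε = 200000 · 1.7388e-03 = 347.8 MPa.
Wall reaction R = σ·A = 347.8·421 = 146400 N = 146.4 kN.

146 kN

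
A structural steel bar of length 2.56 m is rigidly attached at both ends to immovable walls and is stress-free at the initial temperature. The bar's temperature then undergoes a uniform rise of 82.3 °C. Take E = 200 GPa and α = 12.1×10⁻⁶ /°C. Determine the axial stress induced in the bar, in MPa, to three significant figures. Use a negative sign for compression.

-199 MPa

Free thermal expansion αLΔT = 12.1e-6 · 2560 · 82.3 = 2.549 mm.
The walls impose strain ε = −(2.549)/2560 = -9.9583e-04; σ = Eε = 200000 · -9.9583e-04 = -199.2 MPa.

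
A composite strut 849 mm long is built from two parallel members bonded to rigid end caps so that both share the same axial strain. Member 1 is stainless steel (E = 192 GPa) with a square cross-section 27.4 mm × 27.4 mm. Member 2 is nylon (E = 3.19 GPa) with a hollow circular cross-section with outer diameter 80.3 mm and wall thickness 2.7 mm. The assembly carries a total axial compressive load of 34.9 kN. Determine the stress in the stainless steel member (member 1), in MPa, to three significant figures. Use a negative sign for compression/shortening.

A_1 = 750.8 mm².
A_2 = 658.2 mm².
Equal strain + equilibrium ⇒ each member carries load in proportion to AE: A₁E₁ = 144100000 N, A₂E₂ = 2100000 N, ΣAE = 146200000 N.
σ₁ = P·E₁/ΣAE = -34900·192000/146200000 = -45.82 MPa.

-45.8 MPa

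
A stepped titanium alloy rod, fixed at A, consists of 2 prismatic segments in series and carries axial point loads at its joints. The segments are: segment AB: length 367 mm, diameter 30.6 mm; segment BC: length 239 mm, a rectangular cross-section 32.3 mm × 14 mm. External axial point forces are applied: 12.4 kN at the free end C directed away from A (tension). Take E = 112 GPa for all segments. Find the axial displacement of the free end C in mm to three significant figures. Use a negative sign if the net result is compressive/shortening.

0.114 mm

Internal axial forces (sectioning from the free end, tension +): N_BC = 12.4 kN, N_AB = 12.4 kN.
A_AB = 735.4 mm².
A_BC = 452.2 mm².
δ_AB = 12400·367/(735.4·112000) = 0.05525 mm
δ_BC = 12400·239/(452.2·112000) = 0.05852 mm
δ = Σδ_i = 0.1138 mm.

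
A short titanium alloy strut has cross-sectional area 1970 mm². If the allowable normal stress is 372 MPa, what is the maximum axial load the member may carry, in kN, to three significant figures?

P_max = σ_allow · A = 372 · 1970 = 732800 N = 732.8 kN.

733 kN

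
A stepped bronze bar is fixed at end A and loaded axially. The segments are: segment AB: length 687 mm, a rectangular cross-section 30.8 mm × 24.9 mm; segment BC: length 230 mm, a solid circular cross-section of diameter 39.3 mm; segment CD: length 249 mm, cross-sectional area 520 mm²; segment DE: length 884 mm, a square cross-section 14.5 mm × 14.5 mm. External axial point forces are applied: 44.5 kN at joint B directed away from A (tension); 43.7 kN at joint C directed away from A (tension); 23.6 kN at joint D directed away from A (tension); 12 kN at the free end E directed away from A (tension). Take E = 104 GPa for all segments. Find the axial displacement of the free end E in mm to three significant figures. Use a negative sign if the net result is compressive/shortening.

Internal axial forces (sectioning from the free end, tension +): N_DE = 12 kN, N_CD = 35.6 kN, N_BC = 79.3 kN, N_AB = 123.8 kN.
A_AB = 766.9 mm².
A_BC = 1213 mm².
A_DE = 210.2 mm².
δ_AB = 123800·687/(766.9·104000) = 1.066 mm
δ_BC = 79300·230/(1213·104000) = 0.1446 mm
δ_CD = 35600·249/(520·104000) = 0.1639 mm
δ_DE = 12000·884/(210.2·104000) = 0.4851 mm
δ = Σδ_i = 1.86 mm.

1.86 mm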